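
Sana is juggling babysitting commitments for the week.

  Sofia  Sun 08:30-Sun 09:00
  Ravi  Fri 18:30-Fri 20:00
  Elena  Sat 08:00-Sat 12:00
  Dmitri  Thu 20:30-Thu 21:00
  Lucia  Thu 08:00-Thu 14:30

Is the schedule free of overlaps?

Sorted by start: Lucia, Dmitri, Ravi, Elena, Sofia.
Dmitri starts after Lucia ends — done with Lucia.
Ravi starts after Dmitri ends — done with Dmitri.
Elena starts after Ravi ends — done with Ravi.
Sofia starts after Elena ends.
Every pair is clear; the schedule has no overlaps.

Yes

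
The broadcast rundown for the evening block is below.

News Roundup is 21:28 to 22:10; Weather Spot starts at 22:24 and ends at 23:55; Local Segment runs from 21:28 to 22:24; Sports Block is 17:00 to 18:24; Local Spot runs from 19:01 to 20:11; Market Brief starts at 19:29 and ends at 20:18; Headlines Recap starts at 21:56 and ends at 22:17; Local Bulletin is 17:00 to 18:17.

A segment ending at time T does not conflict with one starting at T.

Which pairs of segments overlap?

Sorted by start: Local Bulletin, Sports Block, Local Spot, Market Brief, News Roundup, Local Segment, Headlines Recap, Weather Spot.
Sports Block starts before Local Bulletin ends → Local Bulletin and Sports Block overlap.
Local Spot starts after Local Bulletin ends, so Local Bulletin has no further overlaps.
Local Spot starts after Sports Block ends, so Sports Block has no further overlaps.
Market Brief starts before Local Spot ends → Local Spot and Market Brief overlap.
News Roundup starts after Local Spot ends, so Local Spot has no further overlaps.
News Roundup starts after Market Brief ends, so Market Brief has no further overlaps.
Local Segment starts before News Roundup ends → News Roundup and Local Segment overlap.
Headlines Recap starts before News Roundup ends → News Roundup and Headlines Recap overlap.
Weather Spot starts after News Roundup ends.
Headlines Recap starts before Local Segment ends → Local Segment and Headlines Recap overlap.
Weather Spot starts exactly when Local Segment ends (back-to-back, no overlap).
Weather Spot starts after Headlines Recap ends.

Headlines Recap & Local Segment, Headlines Recap & News Roundup, Local Bulletin & Sports Block, Local Segment & News Roundup, Local Spot & Market Brief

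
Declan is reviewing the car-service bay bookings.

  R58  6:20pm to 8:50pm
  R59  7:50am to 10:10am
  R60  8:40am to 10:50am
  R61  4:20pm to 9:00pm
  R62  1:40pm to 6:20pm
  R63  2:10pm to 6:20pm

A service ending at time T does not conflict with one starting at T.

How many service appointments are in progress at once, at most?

3

Walk through starts and ends in time order (an end at T is processed before a start at T):
7:50am start R59 → 1
8:40am start R60 → 2
10:10am end R59 → 1
10:50am end R60 → 0
1:40pm start R62 → 1
2:10pm start R63 → 2
4:20pm start R61 → 3
6:20pm end R62 → 2
6:20pm end R63 → 1
6:20pm start R58 → 2
8:50pm end R58 → 1
9:00pm end R61 → 0
Peak is 3, at 4:20pm (R61, R62, R63).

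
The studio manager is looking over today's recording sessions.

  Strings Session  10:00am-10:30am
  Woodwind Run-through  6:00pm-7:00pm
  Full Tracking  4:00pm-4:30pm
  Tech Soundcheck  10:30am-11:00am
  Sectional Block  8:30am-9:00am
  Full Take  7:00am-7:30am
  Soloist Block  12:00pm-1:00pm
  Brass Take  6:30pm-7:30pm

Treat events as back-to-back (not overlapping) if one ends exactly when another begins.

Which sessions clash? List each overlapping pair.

Sorted by start: Full Take, Sectional Block, Strings Session, Tech Soundcheck, Soloist Block, Full Tracking, Woodwind Run-through, Brass Take.
Sectional Block starts after Full Take ends; Full Take is clear from here.
Strings Session starts after Sectional Block ends; Sectional Block is clear from here.
Tech Soundcheck starts exactly when Strings Session ends (back-to-back, no overlap); Strings Session is clear from here.
Soloist Block starts after Tech Soundcheck ends; Tech Soundcheck is clear from here.
Full Tracking starts after Soloist Block ends; Soloist Block is clear from here.
Woodwind Run-through starts after Full Tracking ends; Full Tracking is clear from here.
Brass Take starts before Woodwind Run-through ends → Woodwind Run-through and Brass Take overlap.

Brass Take & Woodwind Run-through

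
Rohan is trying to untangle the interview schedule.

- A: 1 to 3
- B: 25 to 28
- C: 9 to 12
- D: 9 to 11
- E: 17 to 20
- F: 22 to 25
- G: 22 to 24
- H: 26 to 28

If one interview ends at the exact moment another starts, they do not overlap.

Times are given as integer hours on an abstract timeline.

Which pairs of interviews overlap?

B & H, C & D, F & G

Sorted by start: A, C, D, E, F, G, B, H.
C starts after A ends, so nothing later overlaps A either.
D starts before C ends → C and D overlap.
E starts after C ends, so nothing later overlaps C either.
E starts after D ends, so nothing later overlaps D either.
F starts after E ends, so nothing later overlaps E either.
G starts before F ends → F and G overlap.
B starts exactly when F ends (back-to-back, no overlap), so nothing later overlaps F either.
B starts after G ends, so nothing later overlaps G either.
H starts before B ends → B and H overlap.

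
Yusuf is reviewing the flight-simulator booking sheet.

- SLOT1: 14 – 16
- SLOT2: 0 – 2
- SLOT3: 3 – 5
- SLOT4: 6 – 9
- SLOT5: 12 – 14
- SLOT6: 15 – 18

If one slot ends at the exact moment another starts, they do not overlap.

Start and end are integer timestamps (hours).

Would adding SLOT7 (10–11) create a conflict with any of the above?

SLOT2: ends 2 at or before SLOT7 starts 10 → clear.
SLOT3: ends 5 at or before SLOT7 starts 10 → clear.
SLOT4: ends 9 at or before SLOT7 starts 10 → clear.
SLOT5: starts 12 at or after SLOT7 ends 11 → clear.
SLOT1: starts 14 at or after SLOT7 ends 11 → clear.
SLOT6: starts 15 at or after SLOT7 ends 11 → clear.

No — it doesn't clash with anything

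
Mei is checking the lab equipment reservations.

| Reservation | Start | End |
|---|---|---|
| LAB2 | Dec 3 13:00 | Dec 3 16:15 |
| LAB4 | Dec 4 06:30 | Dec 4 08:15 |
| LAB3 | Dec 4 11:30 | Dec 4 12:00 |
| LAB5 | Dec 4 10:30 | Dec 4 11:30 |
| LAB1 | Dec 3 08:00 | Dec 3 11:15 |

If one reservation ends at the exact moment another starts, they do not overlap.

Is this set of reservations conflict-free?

Sorted by start: LAB1, LAB2, LAB4, LAB5, LAB3.
LAB2 starts after LAB1 ends — done with LAB1.
LAB4 starts after LAB2 ends — done with LAB2.
LAB5 starts after LAB4 ends — done with LAB4.
LAB3 starts exactly when LAB5 ends (back-to-back, no overlap).
Every pair is clear; the schedule has no overlaps.

Yes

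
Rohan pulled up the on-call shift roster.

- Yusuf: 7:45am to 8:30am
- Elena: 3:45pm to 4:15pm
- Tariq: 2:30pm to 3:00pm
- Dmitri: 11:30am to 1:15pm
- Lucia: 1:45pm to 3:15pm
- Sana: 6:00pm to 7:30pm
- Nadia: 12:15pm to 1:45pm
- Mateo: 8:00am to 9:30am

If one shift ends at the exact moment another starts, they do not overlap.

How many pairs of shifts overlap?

Sorted by start: Yusuf, Mateo, Dmitri, Nadia, Lucia, Tariq, Elena, Sana.
Mateo starts before Yusuf ends → Yusuf and Mateo overlap.
Dmitri starts after Yusuf ends, so Yusuf has no further overlaps.
Dmitri starts after Mateo ends, so Mateo has no further overlaps.
Nadia starts before Dmitri ends → Dmitri and Nadia overlap.
Lucia starts after Dmitri ends, so Dmitri has no further overlaps.
Lucia starts exactly when Nadia ends (back-to-back, no overlap), so Nadia has no further overlaps.
Tariq starts before Lucia ends → Lucia and Tariq overlap.
Elena starts after Lucia ends, so Lucia has no further overlaps.
Elena starts after Tariq ends, so Tariq has no further overlaps.
Sana starts after Elena ends.
Overlapping pairs: Dmitri & Nadia, Lucia & Tariq, Mateo & Yusuf — 3 in total.

3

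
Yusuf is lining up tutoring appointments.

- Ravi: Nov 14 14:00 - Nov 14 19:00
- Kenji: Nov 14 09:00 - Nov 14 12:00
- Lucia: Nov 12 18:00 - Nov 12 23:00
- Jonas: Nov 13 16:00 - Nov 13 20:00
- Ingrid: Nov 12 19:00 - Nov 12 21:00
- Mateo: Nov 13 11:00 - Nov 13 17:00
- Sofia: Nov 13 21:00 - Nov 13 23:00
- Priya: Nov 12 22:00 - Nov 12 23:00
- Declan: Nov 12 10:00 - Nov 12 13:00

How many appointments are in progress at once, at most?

2

Sweep the timeline, counting +1 at each start and −1 at each end (ends before starts at a tie):
Nov 12 10:00 start Declan → 1
Nov 12 13:00 end Declan → 0
Nov 12 18:00 start Lucia → 1
Nov 12 19:00 start Ingrid → 2
Nov 12 21:00 end Ingrid → 1
Nov 12 22:00 start Priya → 2
Nov 12 23:00 end Lucia → 1
Nov 12 23:00 end Priya → 0
Nov 13 11:00 start Mateo → 1
Nov 13 16:00 start Jonas → 2
Nov 13 17:00 end Mateo → 1
Nov 13 20:00 end Jonas → 0
Nov 13 21:00 start Sofia → 1
Nov 13 23:00 end Sofia → 0
Nov 14 09:00 start Kenji → 1
Nov 14 12:00 end Kenji → 0
Nov 14 14:00 start Ravi → 1
Nov 14 19:00 end Ravi → 0
Peak is 2, at Nov 12 19:00 (Ingrid, Lucia).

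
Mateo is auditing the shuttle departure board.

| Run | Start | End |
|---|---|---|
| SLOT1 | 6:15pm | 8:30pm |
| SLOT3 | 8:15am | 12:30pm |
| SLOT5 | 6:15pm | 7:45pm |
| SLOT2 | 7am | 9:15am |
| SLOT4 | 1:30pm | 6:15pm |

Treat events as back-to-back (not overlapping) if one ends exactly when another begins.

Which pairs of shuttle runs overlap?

Sorted by start: SLOT2, SLOT3, SLOT4, SLOT1, SLOT5.
SLOT3 starts before SLOT2 ends → SLOT2 and SLOT3 overlap.
SLOT4 starts after SLOT2 ends — done with SLOT2.
SLOT4 starts after SLOT3 ends — done with SLOT3.
SLOT1 starts exactly when SLOT4 ends (back-to-back, no overlap) — done with SLOT4.
SLOT5 starts before SLOT1 ends → SLOT1 and SLOT5 overlap.

SLOT1 & SLOT5, SLOT2 & SLOT3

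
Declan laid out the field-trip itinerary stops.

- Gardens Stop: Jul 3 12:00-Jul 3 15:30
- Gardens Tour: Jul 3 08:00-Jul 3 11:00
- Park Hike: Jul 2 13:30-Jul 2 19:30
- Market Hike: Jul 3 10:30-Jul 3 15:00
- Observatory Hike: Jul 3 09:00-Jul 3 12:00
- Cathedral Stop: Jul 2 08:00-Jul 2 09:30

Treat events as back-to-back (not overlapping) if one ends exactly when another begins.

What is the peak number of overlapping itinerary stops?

Sweep the timeline, counting +1 at each start and −1 at each end (ends before starts at a tie):
Jul 2 08:00 start Cathedral Stop → 1
Jul 2 09:30 end Cathedral Stop → 0
Jul 2 13:30 start Park Hike → 1
Jul 2 19:30 end Park Hike → 0
Jul 3 08:00 start Gardens Tour → 1
Jul 3 09:00 start Observatory Hike → 2
Jul 3 10:30 start Market Hike → 3
Jul 3 11:00 end Gardens Tour → 2
Jul 3 12:00 end Observatory Hike → 1
Jul 3 12:00 start Gardens Stop → 2
Jul 3 15:00 end Market Hike → 1
Jul 3 15:30 end Gardens Stop → 0
Peak is 3, at Jul 3 10:30 (Gardens Tour, Market Hike, Observatory Hike).

3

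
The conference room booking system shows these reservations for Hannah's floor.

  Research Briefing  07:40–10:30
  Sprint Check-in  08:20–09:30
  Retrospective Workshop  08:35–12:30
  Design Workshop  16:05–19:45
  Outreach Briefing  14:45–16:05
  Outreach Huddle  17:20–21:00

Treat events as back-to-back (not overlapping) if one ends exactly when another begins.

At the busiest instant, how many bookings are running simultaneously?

3

Sweep the timeline, counting +1 at each start and −1 at each end (ends before starts at a tie):
07:40 start Research Briefing → 1
08:20 start Sprint Check-in → 2
08:35 start Retrospective Workshop → 3
09:30 end Sprint Check-in → 2
10:30 end Research Briefing → 1
12:30 end Retrospective Workshop → 0
14:45 start Outreach Briefing → 1
16:05 end Outreach Briefing → 0
16:05 start Design Workshop → 1
17:20 start Outreach Huddle → 2
19:45 end Design Workshop → 1
21:00 end Outreach Huddle → 0
Peak is 3, at 08:35 (Research Briefing, Retrospective Workshop, Sprint Check-in).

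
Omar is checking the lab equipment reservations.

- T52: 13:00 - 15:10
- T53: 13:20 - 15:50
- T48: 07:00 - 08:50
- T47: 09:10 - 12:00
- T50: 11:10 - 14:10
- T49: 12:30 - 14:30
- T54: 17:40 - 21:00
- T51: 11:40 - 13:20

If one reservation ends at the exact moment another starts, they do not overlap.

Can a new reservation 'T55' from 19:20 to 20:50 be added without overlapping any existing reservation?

T48: ends 08:50 at or before T55 starts 19:20 → clear.
T47: ends 12:00 at or before T55 starts 19:20 → clear.
T50: ends 14:10 at or before T55 starts 19:20 → clear.
T51: ends 13:20 at or before T55 starts 19:20 → clear.
T49: ends 14:30 at or before T55 starts 19:20 → clear.
T52: ends 15:10 at or before T55 starts 19:20 → clear.
T53: ends 15:50 at or before T55 starts 19:20 → clear.
T54: starts 17:40 before T55 ends 20:50, and ends 21:00 after T55 starts 19:20 → overlap.
T55 overlaps T54.

No — it overlaps T54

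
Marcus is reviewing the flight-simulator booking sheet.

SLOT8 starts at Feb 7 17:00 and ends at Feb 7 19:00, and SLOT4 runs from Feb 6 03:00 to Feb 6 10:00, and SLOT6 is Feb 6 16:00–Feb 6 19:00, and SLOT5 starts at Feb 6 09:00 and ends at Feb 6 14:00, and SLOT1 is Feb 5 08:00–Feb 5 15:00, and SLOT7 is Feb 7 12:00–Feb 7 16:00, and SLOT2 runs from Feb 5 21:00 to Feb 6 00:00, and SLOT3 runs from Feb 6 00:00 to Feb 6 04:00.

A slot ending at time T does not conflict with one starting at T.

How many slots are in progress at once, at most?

Sort all start/end points and keep a running count:
Feb 5 08:00 start SLOT1 → 1
Feb 5 15:00 end SLOT1 → 0
Feb 5 21:00 start SLOT2 → 1
Feb 6 00:00 end SLOT2 → 0
Feb 6 00:00 start SLOT3 → 1
Feb 6 03:00 start SLOT4 → 2
Feb 6 04:00 end SLOT3 → 1
Feb 6 09:00 start SLOT5 → 2
Feb 6 10:00 end SLOT4 → 1
Feb 6 14:00 end SLOT5 → 0
Feb 6 16:00 start SLOT6 → 1
Feb 6 19:00 end SLOT6 → 0
Feb 7 12:00 start SLOT7 → 1
Feb 7 16:00 end SLOT7 → 0
Feb 7 17:00 start SLOT8 → 1
Feb 7 19:00 end SLOT8 → 0
Peak is 2, at Feb 6 03:00 (SLOT3, SLOT4).

2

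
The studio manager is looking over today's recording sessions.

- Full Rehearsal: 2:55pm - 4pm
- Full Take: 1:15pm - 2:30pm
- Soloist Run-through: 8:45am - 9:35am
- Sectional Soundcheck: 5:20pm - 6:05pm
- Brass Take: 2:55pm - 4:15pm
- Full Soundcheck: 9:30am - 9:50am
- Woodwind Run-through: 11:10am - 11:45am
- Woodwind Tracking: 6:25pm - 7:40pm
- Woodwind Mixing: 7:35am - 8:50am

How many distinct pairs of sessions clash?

3

Sorted by start: Woodwind Mixing, Soloist Run-through, Full Soundcheck, Woodwind Run-through, Full Take, Brass Take, Full Rehearsal, Sectional Soundcheck, Woodwind Tracking.
Soloist Run-through starts before Woodwind Mixing ends → Woodwind Mixing and Soloist Run-through overlap.
Full Soundcheck starts after Woodwind Mixing ends, so nothing later overlaps Woodwind Mixing either.
Full Soundcheck starts before Soloist Run-through ends → Soloist Run-through and Full Soundcheck overlap.
Woodwind Run-through starts after Soloist Run-through ends, so nothing later overlaps Soloist Run-through either.
Woodwind Run-through starts after Full Soundcheck ends, so nothing later overlaps Full Soundcheck either.
Full Take starts after Woodwind Run-through ends, so nothing later overlaps Woodwind Run-through either.
Brass Take starts after Full Take ends, so nothing later overlaps Full Take either.
Full Rehearsal starts before Brass Take ends → Brass Take and Full Rehearsal overlap.
Sectional Soundcheck starts after Brass Take ends, so nothing later overlaps Brass Take either.
Sectional Soundcheck starts after Full Rehearsal ends, so nothing later overlaps Full Rehearsal either.
Woodwind Tracking starts after Sectional Soundcheck ends.
Overlapping pairs: Brass Take & Full Rehearsal, Full Soundcheck & Soloist Run-through, Soloist Run-through & Woodwind Mixing — 3 in total.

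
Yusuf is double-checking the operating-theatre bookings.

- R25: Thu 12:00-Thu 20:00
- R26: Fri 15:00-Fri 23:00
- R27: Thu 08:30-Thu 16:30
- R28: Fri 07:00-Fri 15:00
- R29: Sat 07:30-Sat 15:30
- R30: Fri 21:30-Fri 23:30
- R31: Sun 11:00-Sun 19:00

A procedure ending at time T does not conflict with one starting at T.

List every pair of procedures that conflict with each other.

Check each pair: they overlap iff neither finishes before the other starts.
Sorted by start: R27, R25, R28, R26, R30, R29, R31.
R25 starts before R27 ends → R27 and R25 overlap.
R28 starts after R27 ends — done with R27.
R28 starts after R25 ends — done with R25.
R26 starts exactly when R28 ends (back-to-back, no overlap) — done with R28.
R30 starts before R26 ends → R26 and R30 overlap.
R29 starts after R26 ends — done with R26.
R29 starts after R30 ends — done with R30.
R31 starts after R29 ends.

R25 & R27, R26 & R30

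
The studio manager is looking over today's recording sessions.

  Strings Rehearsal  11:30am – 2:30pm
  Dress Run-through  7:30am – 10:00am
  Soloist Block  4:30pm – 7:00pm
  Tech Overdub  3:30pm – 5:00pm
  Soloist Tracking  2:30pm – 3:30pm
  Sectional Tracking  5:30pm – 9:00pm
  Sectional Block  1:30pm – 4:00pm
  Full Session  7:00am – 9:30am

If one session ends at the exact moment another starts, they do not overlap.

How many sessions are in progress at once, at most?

Sweep the timeline, counting +1 at each start and −1 at each end (ends before starts at a tie):
7:00am start Full Session → 1
7:30am start Dress Run-through → 2
9:30am end Full Session → 1
10:00am end Dress Run-through → 0
11:30am start Strings Rehearsal → 1
1:30pm start Sectional Block → 2
2:30pm end Strings Rehearsal → 1
2:30pm start Soloist Tracking → 2
3:30pm end Soloist Tracking → 1
3:30pm start Tech Overdub → 2
4:00pm end Sectional Block → 1
4:30pm start Soloist Block → 2
5:00pm end Tech Overdub → 1
5:30pm start Sectional Tracking → 2
7:00pm end Soloist Block → 1
9:00pm end Sectional Tracking → 0
Peak is 2, at 7:30am (Dress Run-through, Full Session).

2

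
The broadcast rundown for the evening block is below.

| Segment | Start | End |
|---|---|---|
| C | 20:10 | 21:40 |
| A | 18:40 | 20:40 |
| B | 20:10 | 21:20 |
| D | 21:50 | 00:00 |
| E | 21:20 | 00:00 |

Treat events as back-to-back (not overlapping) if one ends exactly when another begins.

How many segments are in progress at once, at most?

Walk through starts and ends in time order (an end at T is processed before a start at T):
18:40 start A → 1
20:10 start B → 2
20:10 start C → 3
20:40 end A → 2
21:20 end B → 1
21:20 start E → 2
21:40 end C → 1
21:50 start D → 2
00:00 end D → 1
00:00 end E → 0
Peak is 3, at 20:10 (A, B, C).

3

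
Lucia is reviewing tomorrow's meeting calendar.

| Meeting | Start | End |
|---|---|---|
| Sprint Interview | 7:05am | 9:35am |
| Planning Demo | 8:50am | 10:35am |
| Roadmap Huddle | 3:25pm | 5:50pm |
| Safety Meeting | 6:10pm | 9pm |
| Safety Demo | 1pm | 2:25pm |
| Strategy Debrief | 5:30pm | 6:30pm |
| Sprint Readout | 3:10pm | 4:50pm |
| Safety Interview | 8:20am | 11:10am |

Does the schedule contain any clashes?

Sorted by start: Sprint Interview, Safety Interview, Planning Demo, Safety Demo, Sprint Readout, Roadmap Huddle, Strategy Debrief, Safety Meeting.
Safety Interview starts before Sprint Interview ends → Sprint Interview and Safety Interview overlap.
That's a conflict, so the schedule is not conflict-free.

Yes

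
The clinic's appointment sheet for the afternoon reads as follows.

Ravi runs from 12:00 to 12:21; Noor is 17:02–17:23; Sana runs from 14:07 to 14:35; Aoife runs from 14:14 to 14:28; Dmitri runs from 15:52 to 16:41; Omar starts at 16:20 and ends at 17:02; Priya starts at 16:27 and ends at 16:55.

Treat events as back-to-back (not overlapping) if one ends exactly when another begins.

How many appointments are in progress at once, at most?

3

Sort all start/end points and keep a running count:
12:00 start Ravi → 1
12:21 end Ravi → 0
14:07 start Sana → 1
14:14 start Aoife → 2
14:28 end Aoife → 1
14:35 end Sana → 0
15:52 start Dmitri → 1
16:20 start Omar → 2
16:27 start Priya → 3
16:41 end Dmitri → 2
16:55 end Priya → 1
17:02 end Omar → 0
17:02 start Noor → 1
17:23 end Noor → 0
Peak is 3, at 16:27 (Dmitri, Omar, Priya).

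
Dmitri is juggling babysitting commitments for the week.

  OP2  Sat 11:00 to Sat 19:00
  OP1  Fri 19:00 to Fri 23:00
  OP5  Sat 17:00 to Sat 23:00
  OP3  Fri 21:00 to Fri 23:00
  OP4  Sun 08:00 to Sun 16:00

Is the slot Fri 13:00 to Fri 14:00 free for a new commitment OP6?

OP1: starts Fri 19:00 at or after OP6 ends Fri 14:00 → clear.
OP3: starts Fri 21:00 at or after OP6 ends Fri 14:00 → clear.
OP2: starts Sat 11:00 at or after OP6 ends Fri 14:00 → clear.
OP5: starts Sat 17:00 at or after OP6 ends Fri 14:00 → clear.
OP4: starts Sun 08:00 at or after OP6 ends Fri 14:00 → clear.

Yes — the slot is free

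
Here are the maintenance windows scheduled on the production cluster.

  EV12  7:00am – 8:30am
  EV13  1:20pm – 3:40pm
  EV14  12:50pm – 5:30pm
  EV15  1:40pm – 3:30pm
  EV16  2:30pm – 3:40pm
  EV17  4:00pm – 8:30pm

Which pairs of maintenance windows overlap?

EV13 & EV14, EV13 & EV15, EV13 & EV16, EV14 & EV15, EV14 & EV16, EV14 & EV17, EV15 & EV16

Sorted by start: EV12, EV14, EV13, EV15, EV16, EV17.
EV14 starts after EV12 ends; EV12 is clear from here.
EV13 starts before EV14 ends → EV14 and EV13 overlap.
EV15 starts before EV14 ends → EV14 and EV15 overlap.
EV16 starts before EV14 ends → EV14 and EV16 overlap.
EV17 starts before EV14 ends → EV14 and EV17 overlap.
EV15 starts before EV13 ends → EV13 and EV15 overlap.
EV16 starts before EV13 ends → EV13 and EV16 overlap.
EV17 starts after EV13 ends.
EV16 starts before EV15 ends → EV15 and EV16 overlap.
EV17 starts after EV15 ends.
EV17 starts after EV16 ends.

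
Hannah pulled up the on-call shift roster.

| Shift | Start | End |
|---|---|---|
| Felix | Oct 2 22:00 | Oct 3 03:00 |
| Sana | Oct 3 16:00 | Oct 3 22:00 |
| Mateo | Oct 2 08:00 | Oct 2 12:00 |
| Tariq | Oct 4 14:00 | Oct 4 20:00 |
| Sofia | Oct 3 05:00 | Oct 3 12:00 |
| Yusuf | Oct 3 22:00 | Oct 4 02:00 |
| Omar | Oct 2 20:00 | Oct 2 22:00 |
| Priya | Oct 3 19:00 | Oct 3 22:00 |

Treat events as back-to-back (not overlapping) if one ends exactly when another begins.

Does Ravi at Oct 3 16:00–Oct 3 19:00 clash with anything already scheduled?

Mateo: ends Oct 2 12:00 at or before Ravi starts Oct 3 16:00 → clear.
Omar: ends Oct 2 22:00 at or before Ravi starts Oct 3 16:00 → clear.
Felix: ends Oct 3 03:00 at or before Ravi starts Oct 3 16:00 → clear.
Sofia: ends Oct 3 12:00 at or before Ravi starts Oct 3 16:00 → clear.
Sana: starts Oct 3 16:00 before Ravi ends Oct 3 19:00, and ends Oct 3 22:00 after Ravi starts Oct 3 16:00 → overlap.
Priya: starts Oct 3 19:00 at or after Ravi ends Oct 3 19:00 → clear.
Yusuf: starts Oct 3 22:00 at or after Ravi ends Oct 3 19:00 → clear.
Tariq: starts Oct 4 14:00 at or after Ravi ends Oct 3 19:00 → clear.
Ravi overlaps Sana.

Yes — it overlaps Sana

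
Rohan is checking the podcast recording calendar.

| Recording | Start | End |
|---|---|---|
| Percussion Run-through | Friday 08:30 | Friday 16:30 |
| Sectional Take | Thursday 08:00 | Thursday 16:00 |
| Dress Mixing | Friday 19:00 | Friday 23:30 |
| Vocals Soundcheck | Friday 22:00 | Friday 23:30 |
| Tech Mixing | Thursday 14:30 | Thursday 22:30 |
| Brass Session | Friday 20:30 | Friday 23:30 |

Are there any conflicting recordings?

Sorted by start: Sectional Take, Tech Mixing, Percussion Run-through, Dress Mixing, Brass Session, Vocals Soundcheck.
Tech Mixing starts before Sectional Take ends → Sectional Take and Tech Mixing overlap.
That's a conflict, so the schedule is not conflict-free.

Yes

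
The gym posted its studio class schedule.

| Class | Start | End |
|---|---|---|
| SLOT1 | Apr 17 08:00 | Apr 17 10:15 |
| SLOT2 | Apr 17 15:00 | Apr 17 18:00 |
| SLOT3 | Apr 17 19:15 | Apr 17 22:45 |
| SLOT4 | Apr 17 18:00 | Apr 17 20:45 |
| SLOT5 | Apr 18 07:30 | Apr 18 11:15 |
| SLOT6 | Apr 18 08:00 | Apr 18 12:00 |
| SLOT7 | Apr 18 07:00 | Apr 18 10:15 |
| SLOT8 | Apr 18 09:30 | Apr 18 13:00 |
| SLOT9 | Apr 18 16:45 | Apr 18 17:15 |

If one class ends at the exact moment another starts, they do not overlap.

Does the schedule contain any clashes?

Yes

Sorted by start: SLOT1, SLOT2, SLOT4, SLOT3, SLOT7, SLOT5, SLOT6, SLOT8, SLOT9.
SLOT2 starts after SLOT1 ends, so nothing later overlaps SLOT1 either.
SLOT4 starts exactly when SLOT2 ends (back-to-back, no overlap), so nothing later overlaps SLOT2 either.
SLOT3 starts before SLOT4 ends → SLOT4 and SLOT3 overlap.
That's a conflict, so the schedule is not conflict-free.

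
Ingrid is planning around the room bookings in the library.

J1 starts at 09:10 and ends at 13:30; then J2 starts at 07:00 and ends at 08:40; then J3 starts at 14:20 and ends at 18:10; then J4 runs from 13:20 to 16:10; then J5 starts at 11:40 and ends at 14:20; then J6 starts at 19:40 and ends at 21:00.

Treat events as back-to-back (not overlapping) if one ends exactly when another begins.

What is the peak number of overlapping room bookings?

3

Walk through starts and ends in time order (an end at T is processed before a start at T):
07:00 start J2 → 1
08:40 end J2 → 0
09:10 start J1 → 1
11:40 start J5 → 2
13:20 start J4 → 3
13:30 end J1 → 2
14:20 end J5 → 1
14:20 start J3 → 2
16:10 end J4 → 1
18:10 end J3 → 0
19:40 start J6 → 1
21:00 end J6 → 0
Peak is 3, at 13:20 (J1, J4, J5).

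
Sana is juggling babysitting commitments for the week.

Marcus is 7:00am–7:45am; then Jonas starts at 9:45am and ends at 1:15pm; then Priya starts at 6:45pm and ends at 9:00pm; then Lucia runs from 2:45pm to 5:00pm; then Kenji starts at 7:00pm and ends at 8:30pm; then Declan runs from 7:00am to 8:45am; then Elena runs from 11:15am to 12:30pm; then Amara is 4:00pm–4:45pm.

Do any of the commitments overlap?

Yes

Sorted by start: Marcus, Declan, Jonas, Elena, Lucia, Amara, Priya, Kenji.
Declan starts before Marcus ends → Marcus and Declan overlap.
That's a conflict, so the schedule is not conflict-free.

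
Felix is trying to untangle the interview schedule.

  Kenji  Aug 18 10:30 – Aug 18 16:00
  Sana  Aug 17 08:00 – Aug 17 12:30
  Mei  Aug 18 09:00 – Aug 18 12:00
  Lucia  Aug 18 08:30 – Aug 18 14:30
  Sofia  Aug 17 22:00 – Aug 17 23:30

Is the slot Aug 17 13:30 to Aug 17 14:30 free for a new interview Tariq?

Yes — the slot is free

Sana: ends Aug 17 12:30 at or before Tariq starts Aug 17 13:30 → clear.
Sofia: starts Aug 17 22:00 at or after Tariq ends Aug 17 14:30 → clear.
Lucia: starts Aug 18 08:30 at or after Tariq ends Aug 17 14:30 → clear.
Mei: starts Aug 18 09:00 at or after Tariq ends Aug 17 14:30 → clear.
Kenji: starts Aug 18 10:30 at or after Tariq ends Aug 17 14:30 → clear.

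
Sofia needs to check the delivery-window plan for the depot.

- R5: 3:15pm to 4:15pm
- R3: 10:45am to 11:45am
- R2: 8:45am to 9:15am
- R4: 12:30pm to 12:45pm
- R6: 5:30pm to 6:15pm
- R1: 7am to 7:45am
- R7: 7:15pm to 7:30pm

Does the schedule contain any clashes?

Sorted by start: R1, R2, R3, R4, R5, R6, R7.
R2 starts after R1 ends; R1 is clear from here.
R3 starts after R2 ends; R2 is clear from here.
R4 starts after R3 ends; R3 is clear from here.
R5 starts after R4 ends; R4 is clear from here.
R6 starts after R5 ends; R5 is clear from here.
R7 starts after R6 ends.
Every pair is clear; the schedule has no overlaps.

No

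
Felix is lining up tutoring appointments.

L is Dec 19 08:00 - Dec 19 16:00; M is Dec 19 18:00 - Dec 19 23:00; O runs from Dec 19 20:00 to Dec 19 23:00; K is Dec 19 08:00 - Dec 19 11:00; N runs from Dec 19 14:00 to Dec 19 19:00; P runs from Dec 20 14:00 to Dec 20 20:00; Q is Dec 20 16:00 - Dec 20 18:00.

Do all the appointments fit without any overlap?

Sorted by start: K, L, N, M, O, P, Q.
L starts before K ends → K and L overlap.
That's a conflict, so the schedule is not conflict-free.

No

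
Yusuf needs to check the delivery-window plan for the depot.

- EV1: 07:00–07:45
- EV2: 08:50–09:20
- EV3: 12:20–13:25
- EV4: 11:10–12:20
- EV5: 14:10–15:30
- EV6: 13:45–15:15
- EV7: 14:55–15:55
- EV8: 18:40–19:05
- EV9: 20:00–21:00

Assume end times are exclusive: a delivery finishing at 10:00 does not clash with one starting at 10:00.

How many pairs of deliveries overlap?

Sorted by start: EV1, EV2, EV4, EV3, EV6, EV5, EV7, EV8, EV9.
EV2 starts after EV1 ends, so nothing later overlaps EV1 either.
EV4 starts after EV2 ends, so nothing later overlaps EV2 either.
EV3 starts exactly when EV4 ends (back-to-back, no overlap), so nothing later overlaps EV4 either.
EV6 starts after EV3 ends, so nothing later overlaps EV3 either.
EV5 starts before EV6 ends → EV6 and EV5 overlap.
EV7 starts before EV6 ends → EV6 and EV7 overlap.
EV8 starts after EV6 ends, so nothing later overlaps EV6 either.
EV7 starts before EV5 ends → EV5 and EV7 overlap.
EV8 starts after EV5 ends, so nothing later overlaps EV5 either.
EV8 starts after EV7 ends, so nothing later overlaps EV7 either.
EV9 starts after EV8 ends.
Overlapping pairs: EV5 & EV6, EV5 & EV7, EV6 & EV7 — 3 in total.

3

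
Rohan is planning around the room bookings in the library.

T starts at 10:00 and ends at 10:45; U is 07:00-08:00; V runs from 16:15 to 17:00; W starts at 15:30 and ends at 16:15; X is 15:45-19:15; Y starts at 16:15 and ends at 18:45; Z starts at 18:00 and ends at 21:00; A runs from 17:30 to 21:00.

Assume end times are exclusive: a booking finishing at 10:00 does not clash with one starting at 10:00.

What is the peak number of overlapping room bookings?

Sort all start/end points and keep a running count:
07:00 start U → 1
08:00 end U → 0
10:00 start T → 1
10:45 end T → 0
15:30 start W → 1
15:45 start X → 2
16:15 end W → 1
16:15 start V → 2
16:15 start Y → 3
17:00 end V → 2
17:30 start A → 3
18:00 start Z → 4
18:45 end Y → 3
19:15 end X → 2
21:00 end A → 1
21:00 end Z → 0
Peak is 4, at 18:00 (A, X, Y, Z).

4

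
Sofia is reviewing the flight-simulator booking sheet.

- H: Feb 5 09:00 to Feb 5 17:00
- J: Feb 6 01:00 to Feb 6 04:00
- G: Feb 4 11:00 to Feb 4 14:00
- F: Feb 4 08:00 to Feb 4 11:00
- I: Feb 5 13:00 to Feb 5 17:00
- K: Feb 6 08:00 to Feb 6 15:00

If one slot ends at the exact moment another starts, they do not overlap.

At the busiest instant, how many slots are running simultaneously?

2

Walk through starts and ends in time order (an end at T is processed before a start at T):
Feb 4 08:00 start F → 1
Feb 4 11:00 end F → 0
Feb 4 11:00 start G → 1
Feb 4 14:00 end G → 0
Feb 5 09:00 start H → 1
Feb 5 13:00 start I → 2
Feb 5 17:00 end H → 1
Feb 5 17:00 end I → 0
Feb 6 01:00 start J → 1
Feb 6 04:00 end J → 0
Feb 6 08:00 start K → 1
Feb 6 15:00 end K → 0
Peak is 2, at Feb 5 13:00 (H, I).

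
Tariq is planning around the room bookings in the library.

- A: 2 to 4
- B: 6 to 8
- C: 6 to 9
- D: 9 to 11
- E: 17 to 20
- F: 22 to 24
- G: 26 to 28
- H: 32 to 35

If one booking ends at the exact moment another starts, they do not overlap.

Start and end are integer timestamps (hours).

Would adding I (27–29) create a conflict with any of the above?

Yes — it overlaps G

A: ends 4 at or before I starts 27 → clear.
B: ends 8 at or before I starts 27 → clear.
C: ends 9 at or before I starts 27 → clear.
D: ends 11 at or before I starts 27 → clear.
E: ends 20 at or before I starts 27 → clear.
F: ends 24 at or before I starts 27 → clear.
G: starts 26 before I ends 29, and ends 28 after I starts 27 → overlap.
H: starts 32 at or after I ends 29 → clear.
I overlaps G.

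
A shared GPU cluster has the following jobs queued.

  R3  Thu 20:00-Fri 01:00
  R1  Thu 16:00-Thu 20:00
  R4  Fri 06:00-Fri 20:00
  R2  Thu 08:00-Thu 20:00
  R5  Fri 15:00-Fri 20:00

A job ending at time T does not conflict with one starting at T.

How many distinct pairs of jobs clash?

Sorted by start: R2, R1, R3, R4, R5.
R1 starts before R2 ends → R2 and R1 overlap.
R3 starts exactly when R2 ends (back-to-back, no overlap) — done with R2.
R3 starts exactly when R1 ends (back-to-back, no overlap) — done with R1.
R4 starts after R3 ends — done with R3.
R5 starts before R4 ends → R4 and R5 overlap.
Overlapping pairs: R1 & R2, R4 & R5 — 2 in total.

2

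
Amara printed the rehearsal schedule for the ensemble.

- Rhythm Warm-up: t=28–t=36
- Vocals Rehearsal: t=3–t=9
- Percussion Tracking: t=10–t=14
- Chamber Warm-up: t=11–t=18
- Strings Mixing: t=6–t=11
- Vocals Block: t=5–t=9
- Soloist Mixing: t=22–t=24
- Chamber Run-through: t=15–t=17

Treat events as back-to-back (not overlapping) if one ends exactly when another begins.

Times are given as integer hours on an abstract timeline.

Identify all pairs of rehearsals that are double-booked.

Chamber Run-through & Chamber Warm-up, Chamber Warm-up & Percussion Tracking, Percussion Tracking & Strings Mixing, Strings Mixing & Vocals Block, Strings Mixing & Vocals Rehearsal, Vocals Block & Vocals Rehearsal

Two intervals overlap when each starts before the other ends.
Sorted by start: Vocals Rehearsal, Vocals Block, Strings Mixing, Percussion Tracking, Chamber Warm-up, Chamber Run-through, Soloist Mixing, Rhythm Warm-up.
Vocals Block starts before Vocals Rehearsal ends → Vocals Rehearsal and Vocals Block overlap.
Strings Mixing starts before Vocals Rehearsal ends → Vocals Rehearsal and Strings Mixing overlap.
Percussion Tracking starts after Vocals Rehearsal ends, so Vocals Rehearsal has no further overlaps.
Strings Mixing starts before Vocals Block ends → Vocals Block and Strings Mixing overlap.
Percussion Tracking starts after Vocals Block ends, so Vocals Block has no further overlaps.
Percussion Tracking starts before Strings Mixing ends → Strings Mixing and Percussion Tracking overlap.
Chamber Warm-up starts exactly when Strings Mixing ends (back-to-back, no overlap), so Strings Mixing has no further overlaps.
Chamber Warm-up starts before Percussion Tracking ends → Percussion Tracking and Chamber Warm-up overlap.
Chamber Run-through starts after Percussion Tracking ends, so Percussion Tracking has no further overlaps.
Chamber Run-through starts before Chamber Warm-up ends → Chamber Warm-up and Chamber Run-through overlap.
Soloist Mixing starts after Chamber Warm-up ends, so Chamber Warm-up has no further overlaps.
Soloist Mixing starts after Chamber Run-through ends, so Chamber Run-through has no further overlaps.
Rhythm Warm-up starts after Soloist Mixing ends.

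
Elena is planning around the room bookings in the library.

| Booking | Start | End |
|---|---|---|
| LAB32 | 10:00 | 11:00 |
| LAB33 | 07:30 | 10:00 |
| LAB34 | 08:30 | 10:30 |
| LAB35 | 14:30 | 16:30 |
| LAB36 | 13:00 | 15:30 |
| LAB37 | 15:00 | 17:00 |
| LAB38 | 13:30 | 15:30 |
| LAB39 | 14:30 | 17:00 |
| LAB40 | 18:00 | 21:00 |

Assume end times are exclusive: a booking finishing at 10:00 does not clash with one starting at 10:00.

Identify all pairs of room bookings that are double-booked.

LAB32 & LAB34, LAB33 & LAB34, LAB35 & LAB36, LAB35 & LAB37, LAB35 & LAB38, LAB35 & LAB39, LAB36 & LAB37, LAB36 & LAB38, LAB36 & LAB39, LAB37 & LAB38, LAB37 & LAB39, LAB38 & LAB39

Sorted by start: LAB33, LAB34, LAB32, LAB36, LAB38, LAB35, LAB39, LAB37, LAB40.
LAB34 starts before LAB33 ends → LAB33 and LAB34 overlap.
LAB32 starts exactly when LAB33 ends (back-to-back, no overlap) — done with LAB33.
LAB32 starts before LAB34 ends → LAB34 and LAB32 overlap.
LAB36 starts after LAB34 ends — done with LAB34.
LAB36 starts after LAB32 ends — done with LAB32.
LAB38 starts before LAB36 ends → LAB36 and LAB38 overlap.
LAB35 starts before LAB36 ends → LAB36 and LAB35 overlap.
LAB39 starts before LAB36 ends → LAB36 and LAB39 overlap.
LAB37 starts before LAB36 ends → LAB36 and LAB37 overlap.
LAB40 starts after LAB36 ends.
LAB35 starts before LAB38 ends → LAB38 and LAB35 overlap.
LAB39 starts before LAB38 ends → LAB38 and LAB39 overlap.
LAB37 starts before LAB38 ends → LAB38 and LAB37 overlap.
LAB40 starts after LAB38 ends.
LAB39 starts before LAB35 ends → LAB35 and LAB39 overlap.
LAB37 starts before LAB35 ends → LAB35 and LAB37 overlap.
LAB40 starts after LAB35 ends.
LAB37 starts before LAB39 ends → LAB39 and LAB37 overlap.
LAB40 starts after LAB39 ends.
LAB40 starts after LAB37 ends.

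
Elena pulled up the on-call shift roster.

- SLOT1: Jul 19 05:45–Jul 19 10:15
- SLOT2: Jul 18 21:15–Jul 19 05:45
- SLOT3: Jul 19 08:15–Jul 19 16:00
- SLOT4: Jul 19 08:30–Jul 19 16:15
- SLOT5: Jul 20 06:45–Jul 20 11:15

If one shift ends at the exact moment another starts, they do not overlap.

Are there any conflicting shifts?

Sorted by start: SLOT2, SLOT1, SLOT3, SLOT4, SLOT5.
SLOT1 starts exactly when SLOT2 ends (back-to-back, no overlap); SLOT2 is clear from here.
SLOT3 starts before SLOT1 ends → SLOT1 and SLOT3 overlap.
That's a conflict, so the schedule is not conflict-free.

Yes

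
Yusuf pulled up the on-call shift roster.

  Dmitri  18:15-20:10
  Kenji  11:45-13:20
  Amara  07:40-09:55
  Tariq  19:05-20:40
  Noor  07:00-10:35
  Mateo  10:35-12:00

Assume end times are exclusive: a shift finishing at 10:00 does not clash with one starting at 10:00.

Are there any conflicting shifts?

Two intervals overlap when each starts before the other ends.
Sorted by start: Noor, Amara, Mateo, Kenji, Dmitri, Tariq.
Amara starts before Noor ends → Noor and Amara overlap.
That's a conflict, so the schedule is not conflict-free.

Yes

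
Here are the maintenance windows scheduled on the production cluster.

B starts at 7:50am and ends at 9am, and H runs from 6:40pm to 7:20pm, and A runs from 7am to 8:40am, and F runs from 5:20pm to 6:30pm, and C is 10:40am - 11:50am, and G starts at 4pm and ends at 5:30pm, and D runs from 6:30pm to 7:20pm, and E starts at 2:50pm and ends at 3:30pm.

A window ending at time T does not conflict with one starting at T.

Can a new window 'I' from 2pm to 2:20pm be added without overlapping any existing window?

A: ends 8:40am at or before I starts 2pm → clear.
B: ends 9am at or before I starts 2pm → clear.
C: ends 11:50am at or before I starts 2pm → clear.
E: starts 2:50pm at or after I ends 2:20pm → clear.
G: starts 4pm at or after I ends 2:20pm → clear.
F: starts 5:20pm at or after I ends 2:20pm → clear.
D: starts 6:30pm at or after I ends 2:20pm → clear.
H: starts 6:40pm at or after I ends 2:20pm → clear.

Yes — the slot is free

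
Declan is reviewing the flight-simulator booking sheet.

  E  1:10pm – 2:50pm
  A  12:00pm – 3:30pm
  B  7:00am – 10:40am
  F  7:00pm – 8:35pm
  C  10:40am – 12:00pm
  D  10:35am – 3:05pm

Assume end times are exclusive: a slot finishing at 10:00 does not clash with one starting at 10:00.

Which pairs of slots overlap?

Check each pair: they overlap iff neither finishes before the other starts.
Sorted by start: B, D, C, A, E, F.
D starts before B ends → B and D overlap.
C starts exactly when B ends (back-to-back, no overlap), so B has no further overlaps.
C starts before D ends → D and C overlap.
A starts before D ends → D and A overlap.
E starts before D ends → D and E overlap.
F starts after D ends.
A starts exactly when C ends (back-to-back, no overlap), so C has no further overlaps.
E starts before A ends → A and E overlap.
F starts after A ends.
F starts after E ends.

A & D, A & E, B & D, C & D, D & E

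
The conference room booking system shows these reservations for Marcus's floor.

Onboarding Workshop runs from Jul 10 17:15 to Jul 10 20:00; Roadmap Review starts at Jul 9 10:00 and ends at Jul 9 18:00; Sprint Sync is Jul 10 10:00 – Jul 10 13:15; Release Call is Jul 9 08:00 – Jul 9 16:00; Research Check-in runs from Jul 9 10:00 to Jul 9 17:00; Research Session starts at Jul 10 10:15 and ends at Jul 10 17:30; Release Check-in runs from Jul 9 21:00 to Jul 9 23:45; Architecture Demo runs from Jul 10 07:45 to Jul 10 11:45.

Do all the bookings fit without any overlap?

No

Sorted by start: Release Call, Roadmap Review, Research Check-in, Release Check-in, Architecture Demo, Sprint Sync, Research Session, Onboarding Workshop.
Roadmap Review starts before Release Call ends → Release Call and Roadmap Review overlap.
That's a conflict, so the schedule is not conflict-free.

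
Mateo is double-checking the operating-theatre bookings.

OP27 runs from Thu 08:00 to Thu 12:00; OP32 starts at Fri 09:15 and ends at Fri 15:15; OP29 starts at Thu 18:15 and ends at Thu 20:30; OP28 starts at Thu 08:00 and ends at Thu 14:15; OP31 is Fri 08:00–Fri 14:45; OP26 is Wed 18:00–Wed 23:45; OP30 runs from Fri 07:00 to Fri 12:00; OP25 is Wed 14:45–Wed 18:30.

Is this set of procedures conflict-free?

Sorted by start: OP25, OP26, OP27, OP28, OP29, OP30, OP31, OP32.
OP26 starts before OP25 ends → OP25 and OP26 overlap.
That's a conflict, so the schedule is not conflict-free.

No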